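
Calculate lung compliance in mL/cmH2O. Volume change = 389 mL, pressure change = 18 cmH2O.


C = dV / dP
C = 389 / 18
C = 21.61 mL/cmH2O


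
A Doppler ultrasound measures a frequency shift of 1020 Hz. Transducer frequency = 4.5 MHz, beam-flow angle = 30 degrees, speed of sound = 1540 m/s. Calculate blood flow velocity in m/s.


v = fd * c / (2 * f0 * cos(theta))
v = 1020 * 1540 / (2 * 4.5000e+06 * cos(30))
v = 0.2015 m/s


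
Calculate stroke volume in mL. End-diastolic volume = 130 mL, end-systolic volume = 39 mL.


SV = EDV - ESV
SV = 130 - 39
SV = 91 mL


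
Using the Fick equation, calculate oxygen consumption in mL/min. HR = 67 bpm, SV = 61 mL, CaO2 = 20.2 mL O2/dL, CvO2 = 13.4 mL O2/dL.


CO = HR*SV = 67*61/1000 = 4.087 L/min
a-v O2 diff = 20.2 - 13.4 = 6.8 mL/dL
VO2 = CO * (CaO2-CvO2) * 10 dL/L
VO2 = 4.087 * 6.8 * 10
VO2 = 277.9 mL/min


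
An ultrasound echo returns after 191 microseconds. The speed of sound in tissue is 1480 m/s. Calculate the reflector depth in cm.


depth = c * t / 2
t = 191 us = 1.9100e-04 s
depth = 1480 * 1.9100e-04 / 2
depth = 0.14134 m = 14.134 cm


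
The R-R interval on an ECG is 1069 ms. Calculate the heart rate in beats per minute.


HR = 60 / RR_interval(s)
RR = 1069 ms = 1.069 s
HR = 60 / 1.069 = 56.13 bpm


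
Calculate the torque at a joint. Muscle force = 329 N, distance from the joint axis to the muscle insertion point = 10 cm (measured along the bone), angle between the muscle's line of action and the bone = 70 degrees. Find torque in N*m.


Torque = F * d * sin(theta)   (moment arm = d*sin(theta))
d = 10 cm = 0.1 m
Torque = 329 * 0.1 * sin(70)
Torque = 30.92 N*m


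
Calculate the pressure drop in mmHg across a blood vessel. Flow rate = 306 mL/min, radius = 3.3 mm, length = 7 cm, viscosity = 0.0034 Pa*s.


dP = 8*mu*L*Q / (pi*r^4)
Q = 306 mL/min = 5.1e-06 m^3/s
dP = 26.0634 Pa = 26.0634 / 133.322 mmHg = 0.1955 mmHg


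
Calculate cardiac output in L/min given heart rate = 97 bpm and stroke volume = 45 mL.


CO = HR * SV
CO = 97 * 45 / 1000
CO = 4.365 L/min


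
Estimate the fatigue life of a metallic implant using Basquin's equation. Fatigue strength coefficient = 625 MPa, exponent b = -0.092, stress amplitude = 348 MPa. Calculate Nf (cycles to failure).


sigma_a = sigma_f' * (2Nf)^b
2Nf = (sigma_a/sigma_f')^(1/b)
2Nf = (348/625)^(1/-0.092)
2Nf = 580.95011
Nf = 290.5


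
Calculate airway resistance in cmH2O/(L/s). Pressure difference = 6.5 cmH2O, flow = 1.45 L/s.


R = dP / flow
R = 6.5 / 1.45
R = 4.483 cmH2O/(L/s)


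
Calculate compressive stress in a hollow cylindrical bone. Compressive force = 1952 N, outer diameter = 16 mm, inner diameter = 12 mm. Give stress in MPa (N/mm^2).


A = pi*(r_o^2 - r_i^2)
r_o = 8 mm, r_i = 6 mm
A = 87.9646 mm^2
sigma = F/A = 1952 / 87.9646
sigma = 22.19 MPa


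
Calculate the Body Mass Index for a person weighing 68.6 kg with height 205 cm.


BMI = weight / height^2
height = 205 cm = 2.05 m
BMI = 68.6 / 2.05^2
BMI = 16.32 kg/m^2


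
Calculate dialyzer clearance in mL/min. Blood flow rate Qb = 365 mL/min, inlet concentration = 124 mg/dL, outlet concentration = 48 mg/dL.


K = Qb * (Cb_in - Cb_out) / Cb_in
K = 365 * (124 - 48) / 124
K = 223.7 mL/min


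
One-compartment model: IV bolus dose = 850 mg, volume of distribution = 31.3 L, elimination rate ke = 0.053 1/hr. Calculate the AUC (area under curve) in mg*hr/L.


C0 = Dose/Vd = 850/31.3 = 27.1565 mg/L
AUC = C0/ke = 27.1565/0.053
AUC = 512.4 mg*hr/L


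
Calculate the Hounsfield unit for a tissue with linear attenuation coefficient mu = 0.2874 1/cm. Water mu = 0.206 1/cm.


HU = ((mu_tissue - mu_water) / mu_water) * 1000
HU = ((0.2874 - 0.206) / 0.206) * 1000
HU = 395.1


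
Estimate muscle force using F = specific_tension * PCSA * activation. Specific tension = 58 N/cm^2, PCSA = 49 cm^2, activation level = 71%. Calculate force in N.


F = sigma * PCSA * activation
F = 58 * 49 * 0.71
F = 2018 N


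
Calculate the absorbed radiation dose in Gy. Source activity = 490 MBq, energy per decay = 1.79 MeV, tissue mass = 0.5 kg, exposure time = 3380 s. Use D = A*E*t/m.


A = 490 MBq = 4.9000e+08 Bq
E = 1.79 MeV = 2.86758e-13 J
D = A*E*t/m = 4.9000e+08*2.86758e-13*3380/0.5
D = 0.9499 Gy


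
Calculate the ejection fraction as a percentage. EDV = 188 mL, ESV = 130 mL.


SV = EDV - ESV = 188 - 130 = 58 mL
EF = SV/EDV * 100 = 58/188 * 100
EF = 30.85%


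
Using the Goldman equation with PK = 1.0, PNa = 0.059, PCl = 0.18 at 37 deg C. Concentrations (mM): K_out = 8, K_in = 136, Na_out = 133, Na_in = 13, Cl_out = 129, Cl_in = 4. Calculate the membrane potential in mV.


Vm = (RT/F)*ln((PK*Ko + PNa*Nao + PCl*Cli)/(PK*Ki + PNa*Nai + PCl*Clo))
Numer = 16.567, Denom = 159.987
Vm = -60.6 mV


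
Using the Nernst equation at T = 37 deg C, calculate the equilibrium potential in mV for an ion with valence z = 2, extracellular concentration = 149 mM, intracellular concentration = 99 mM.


E = (RT/(zF)) * ln(C_out/C_in)
T = 37 + 273.15 = 310.15 K
E = (8.314 * 310.15 / (2 * 96485)) * ln(149/99)
E = 5.463 mV


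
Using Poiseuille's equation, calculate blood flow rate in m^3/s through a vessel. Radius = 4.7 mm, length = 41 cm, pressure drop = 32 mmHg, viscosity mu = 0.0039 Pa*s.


Q = pi*r^4*dP / (8*mu*L)
r = 0.0047 m, L = 0.41 m
dP = 32 mmHg = 4266.304 Pa
Q = 5.1128e-04 m^3/s


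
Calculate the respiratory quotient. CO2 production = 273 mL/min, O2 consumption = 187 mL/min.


RQ = VCO2 / VO2
RQ = 273 / 187
RQ = 1.46


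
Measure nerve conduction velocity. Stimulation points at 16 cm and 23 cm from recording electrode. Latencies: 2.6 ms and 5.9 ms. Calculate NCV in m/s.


Distance = (23 - 16) / 100 = 0.07 m
dt = (5.9 - 2.6) / 1000 = 0.0033 s
NCV = dist / dt = 21.21 m/s


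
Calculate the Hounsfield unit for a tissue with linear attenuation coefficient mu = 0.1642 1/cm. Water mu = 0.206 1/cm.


HU = ((mu_tissue - mu_water) / mu_water) * 1000
HU = ((0.1642 - 0.206) / 0.206) * 1000
HU = -202.9


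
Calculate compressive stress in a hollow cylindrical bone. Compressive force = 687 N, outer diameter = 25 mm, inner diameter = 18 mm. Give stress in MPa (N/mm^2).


A = pi*(r_o^2 - r_i^2)
r_o = 12.5 mm, r_i = 9 mm
A = 236.405 mm^2
sigma = F/A = 687 / 236.405
sigma = 2.906 MPa


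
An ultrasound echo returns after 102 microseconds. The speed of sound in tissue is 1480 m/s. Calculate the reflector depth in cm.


depth = c * t / 2
t = 102 us = 1.0200e-04 s
depth = 1480 * 1.0200e-04 / 2
depth = 0.07548 m = 7.548 cm


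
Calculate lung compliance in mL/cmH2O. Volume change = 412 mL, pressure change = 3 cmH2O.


C = dV / dP
C = 412 / 3
C = 137.3 mL/cmH2O


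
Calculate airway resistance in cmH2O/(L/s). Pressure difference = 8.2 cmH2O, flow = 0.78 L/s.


R = dP / flow
R = 8.2 / 0.78
R = 10.51 cmH2O/(L/s)


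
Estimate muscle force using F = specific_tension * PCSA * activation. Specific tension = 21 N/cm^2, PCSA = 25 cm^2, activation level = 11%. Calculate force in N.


F = sigma * PCSA * activation
F = 21 * 25 * 0.11
F = 57.75 N


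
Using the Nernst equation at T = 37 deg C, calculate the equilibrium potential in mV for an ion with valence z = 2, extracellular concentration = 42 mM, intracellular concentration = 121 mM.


E = (RT/(zF)) * ln(C_out/C_in)
T = 37 + 273.15 = 310.15 K
E = (8.314 * 310.15 / (2 * 96485)) * ln(42/121)
E = -14.14 mV


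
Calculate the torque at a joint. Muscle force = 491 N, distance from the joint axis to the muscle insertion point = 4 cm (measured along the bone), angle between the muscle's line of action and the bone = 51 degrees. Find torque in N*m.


Torque = F * d * sin(theta)   (moment arm = d*sin(theta))
d = 4 cm = 0.04 m
Torque = 491 * 0.04 * sin(51)
Torque = 15.26 N*m


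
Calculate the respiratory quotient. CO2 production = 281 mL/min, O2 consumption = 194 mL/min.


RQ = VCO2 / VO2
RQ = 281 / 194
RQ = 1.448


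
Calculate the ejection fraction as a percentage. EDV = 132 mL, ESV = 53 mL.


SV = EDV - ESV = 132 - 53 = 79 mL
EF = SV/EDV * 100 = 79/132 * 100
EF = 59.85%


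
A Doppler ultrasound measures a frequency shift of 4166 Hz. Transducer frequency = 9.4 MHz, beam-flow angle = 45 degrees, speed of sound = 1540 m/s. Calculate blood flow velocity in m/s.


v = fd * c / (2 * f0 * cos(theta))
v = 4166 * 1540 / (2 * 9.4000e+06 * cos(45))
v = 0.4826 m/s


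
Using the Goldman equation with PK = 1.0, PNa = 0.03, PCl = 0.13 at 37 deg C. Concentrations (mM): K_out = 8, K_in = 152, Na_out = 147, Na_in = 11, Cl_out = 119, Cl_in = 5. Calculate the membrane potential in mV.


Vm = (RT/F)*ln((PK*Ko + PNa*Nao + PCl*Cli)/(PK*Ki + PNa*Nai + PCl*Clo))
Numer = 13.06, Denom = 167.8
Vm = -68.24 mV


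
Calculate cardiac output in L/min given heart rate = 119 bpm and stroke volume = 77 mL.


CO = HR * SV
CO = 119 * 77 / 1000
CO = 9.163 L/min


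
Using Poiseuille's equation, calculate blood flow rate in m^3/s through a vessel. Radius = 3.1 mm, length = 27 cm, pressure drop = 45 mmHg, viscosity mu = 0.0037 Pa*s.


Q = pi*r^4*dP / (8*mu*L)
r = 0.0031 m, L = 0.27 m
dP = 45 mmHg = 5999.49 Pa
Q = 2.1780e-04 m^3/s


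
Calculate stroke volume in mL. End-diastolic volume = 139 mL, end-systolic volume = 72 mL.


SV = EDV - ESV
SV = 139 - 72
SV = 67 mL


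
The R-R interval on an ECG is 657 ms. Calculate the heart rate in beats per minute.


HR = 60 / RR_interval(s)
RR = 657 ms = 0.657 s
HR = 60 / 0.657 = 91.32 bpm


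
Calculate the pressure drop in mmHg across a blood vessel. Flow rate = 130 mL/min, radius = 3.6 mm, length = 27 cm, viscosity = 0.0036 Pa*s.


dP = 8*mu*L*Q / (pi*r^4)
Q = 130 mL/min = 2.16667e-06 m^3/s
dP = 31.9293 Pa = 31.9293 / 133.322 mmHg = 0.2395 mmHg


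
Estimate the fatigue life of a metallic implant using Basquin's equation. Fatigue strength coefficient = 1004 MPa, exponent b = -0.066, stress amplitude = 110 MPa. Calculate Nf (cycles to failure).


sigma_a = sigma_f' * (2Nf)^b
2Nf = (sigma_a/sigma_f')^(1/b)
2Nf = (110/1004)^(1/-0.066)
2Nf = 3.5532162e+14
Nf = 1.7766e+14


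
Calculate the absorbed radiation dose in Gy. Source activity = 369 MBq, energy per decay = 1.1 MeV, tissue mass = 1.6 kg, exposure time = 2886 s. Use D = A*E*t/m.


A = 369 MBq = 3.6900e+08 Bq
E = 1.1 MeV = 1.7622e-13 J
D = A*E*t/m = 3.6900e+08*1.7622e-13*2886/1.6
D = 0.1173 Gy


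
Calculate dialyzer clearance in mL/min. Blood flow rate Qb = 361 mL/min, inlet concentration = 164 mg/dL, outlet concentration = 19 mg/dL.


K = Qb * (Cb_in - Cb_out) / Cb_in
K = 361 * (164 - 19) / 164
K = 319.2 mL/min


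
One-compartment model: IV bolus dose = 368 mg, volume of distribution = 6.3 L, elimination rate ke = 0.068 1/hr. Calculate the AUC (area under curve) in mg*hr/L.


C0 = Dose/Vd = 368/6.3 = 58.4127 mg/L
AUC = C0/ke = 58.4127/0.068
AUC = 859 mg*hr/L


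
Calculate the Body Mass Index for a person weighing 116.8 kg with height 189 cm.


BMI = weight / height^2
height = 189 cm = 1.89 m
BMI = 116.8 / 1.89^2
BMI = 32.7 kg/m^2


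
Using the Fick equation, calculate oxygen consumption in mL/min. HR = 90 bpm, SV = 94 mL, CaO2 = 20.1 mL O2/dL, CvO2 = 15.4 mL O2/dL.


CO = HR*SV = 90*94/1000 = 8.46 L/min
a-v O2 diff = 20.1 - 15.4 = 4.7 mL/dL
VO2 = CO * (CaO2-CvO2) * 10 dL/L
VO2 = 8.46 * 4.7 * 10
VO2 = 397.6 mL/min


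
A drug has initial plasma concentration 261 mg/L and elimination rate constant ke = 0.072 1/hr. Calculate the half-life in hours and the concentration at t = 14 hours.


t_half = ln(2) / ke = 0.693147 / 0.072 = 9.627 hr
C(t) = C0 * exp(-ke*t) = 261 * exp(-0.072*14)
C(14) = 95.25 mg/L


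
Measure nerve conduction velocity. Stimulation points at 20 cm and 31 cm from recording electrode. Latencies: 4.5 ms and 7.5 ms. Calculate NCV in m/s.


Distance = (31 - 20) / 100 = 0.11 m
dt = (7.5 - 4.5) / 1000 = 0.003 s
NCV = dist / dt = 36.67 m/s


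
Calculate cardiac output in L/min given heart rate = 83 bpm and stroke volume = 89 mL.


CO = HR * SV
CO = 83 * 89 / 1000
CO = 7.387 L/min


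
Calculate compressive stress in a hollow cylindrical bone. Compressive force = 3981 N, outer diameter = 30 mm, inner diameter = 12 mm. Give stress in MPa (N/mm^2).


A = pi*(r_o^2 - r_i^2)
r_o = 15 mm, r_i = 6 mm
A = 593.761 mm^2
sigma = F/A = 3981 / 593.761
sigma = 6.705 MPa


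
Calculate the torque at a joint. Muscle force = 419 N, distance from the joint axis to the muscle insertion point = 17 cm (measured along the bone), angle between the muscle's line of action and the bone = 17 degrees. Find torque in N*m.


Torque = F * d * sin(theta)   (moment arm = d*sin(theta))
d = 17 cm = 0.17 m
Torque = 419 * 0.17 * sin(17)
Torque = 20.83 N*m


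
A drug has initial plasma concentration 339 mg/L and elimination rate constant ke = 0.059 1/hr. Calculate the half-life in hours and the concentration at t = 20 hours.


t_half = ln(2) / ke = 0.693147 / 0.059 = 11.75 hr
C(t) = C0 * exp(-ke*t) = 339 * exp(-0.059*20)
C(20) = 104.2 mg/L


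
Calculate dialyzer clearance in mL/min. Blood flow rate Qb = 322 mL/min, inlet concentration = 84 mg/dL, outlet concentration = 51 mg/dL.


K = Qb * (Cb_in - Cb_out) / Cb_in
K = 322 * (84 - 51) / 84
K = 126.5 mL/min


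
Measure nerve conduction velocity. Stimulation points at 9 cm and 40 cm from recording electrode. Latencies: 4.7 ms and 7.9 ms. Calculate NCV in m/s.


Distance = (40 - 9) / 100 = 0.31 m
dt = (7.9 - 4.7) / 1000 = 0.0032 s
NCV = dist / dt = 96.88 m/s


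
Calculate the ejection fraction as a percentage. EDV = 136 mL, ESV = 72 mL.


SV = EDV - ESV = 136 - 72 = 64 mL
EF = SV/EDV * 100 = 64/136 * 100
EF = 47.06%


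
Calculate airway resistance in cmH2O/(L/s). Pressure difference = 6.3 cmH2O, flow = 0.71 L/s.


R = dP / flow
R = 6.3 / 0.71
R = 8.873 cmH2O/(L/s)


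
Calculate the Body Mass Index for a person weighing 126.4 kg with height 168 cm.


BMI = weight / height^2
height = 168 cm = 1.68 m
BMI = 126.4 / 1.68^2
BMI = 44.78 kg/m^2


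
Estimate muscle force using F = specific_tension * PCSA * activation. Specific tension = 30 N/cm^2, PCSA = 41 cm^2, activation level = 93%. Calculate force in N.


F = sigma * PCSA * activation
F = 30 * 41 * 0.93
F = 1144 N


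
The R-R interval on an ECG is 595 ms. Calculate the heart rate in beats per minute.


HR = 60 / RR_interval(s)
RR = 595 ms = 0.595 s
HR = 60 / 0.595 = 100.8 bpm


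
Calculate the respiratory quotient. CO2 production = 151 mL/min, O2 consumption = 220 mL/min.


RQ = VCO2 / VO2
RQ = 151 / 220
RQ = 0.6864


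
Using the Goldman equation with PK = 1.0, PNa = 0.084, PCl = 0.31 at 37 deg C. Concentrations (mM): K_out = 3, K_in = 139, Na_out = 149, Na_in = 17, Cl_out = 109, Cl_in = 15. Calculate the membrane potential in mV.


Vm = (RT/F)*ln((PK*Ko + PNa*Nao + PCl*Cli)/(PK*Ki + PNa*Nai + PCl*Clo))
Numer = 20.166, Denom = 174.218
Vm = -57.63 mV


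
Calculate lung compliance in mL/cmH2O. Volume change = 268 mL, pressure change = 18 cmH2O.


C = dV / dP
C = 268 / 18
C = 14.89 mL/cmH2O


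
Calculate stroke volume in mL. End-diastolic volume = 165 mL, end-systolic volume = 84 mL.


SV = EDV - ESV
SV = 165 - 84
SV = 81 mL


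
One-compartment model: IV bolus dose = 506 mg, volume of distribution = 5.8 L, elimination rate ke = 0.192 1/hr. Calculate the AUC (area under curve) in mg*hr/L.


C0 = Dose/Vd = 506/5.8 = 87.2414 mg/L
AUC = C0/ke = 87.2414/0.192
AUC = 454.4 mg*hr/L


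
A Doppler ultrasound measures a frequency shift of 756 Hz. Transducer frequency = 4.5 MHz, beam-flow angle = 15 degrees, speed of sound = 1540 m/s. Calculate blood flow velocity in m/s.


v = fd * c / (2 * f0 * cos(theta))
v = 756 * 1540 / (2 * 4.5000e+06 * cos(15))
v = 0.1339 m/s


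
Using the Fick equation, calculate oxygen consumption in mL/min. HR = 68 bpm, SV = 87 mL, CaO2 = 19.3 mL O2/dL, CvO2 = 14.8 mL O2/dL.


CO = HR*SV = 68*87/1000 = 5.916 L/min
a-v O2 diff = 19.3 - 14.8 = 4.5 mL/dL
VO2 = CO * (CaO2-CvO2) * 10 dL/L
VO2 = 5.916 * 4.5 * 10
VO2 = 266.2 mL/min


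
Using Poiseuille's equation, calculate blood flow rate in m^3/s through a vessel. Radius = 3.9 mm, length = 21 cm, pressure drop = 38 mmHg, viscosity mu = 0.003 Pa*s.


Q = pi*r^4*dP / (8*mu*L)
r = 0.0039 m, L = 0.21 m
dP = 38 mmHg = 5066.236 Pa
Q = 7.3057e-04 m^3/s


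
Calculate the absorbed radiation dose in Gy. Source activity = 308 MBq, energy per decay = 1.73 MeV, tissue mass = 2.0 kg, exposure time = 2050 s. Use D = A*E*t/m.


A = 308 MBq = 3.0800e+08 Bq
E = 1.73 MeV = 2.77146e-13 J
D = A*E*t/m = 3.0800e+08*2.77146e-13*2050/2.0
D = 0.08749 Gy


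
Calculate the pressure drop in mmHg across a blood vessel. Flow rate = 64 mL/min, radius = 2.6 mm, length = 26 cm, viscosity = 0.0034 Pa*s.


dP = 8*mu*L*Q / (pi*r^4)
Q = 64 mL/min = 1.06667e-06 m^3/s
dP = 52.5447 Pa = 52.5447 / 133.322 mmHg = 0.3941 mmHg


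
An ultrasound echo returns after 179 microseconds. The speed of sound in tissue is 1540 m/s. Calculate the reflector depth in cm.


depth = c * t / 2
t = 179 us = 1.7900e-04 s
depth = 1540 * 1.7900e-04 / 2
depth = 0.13783 m = 13.783 cm


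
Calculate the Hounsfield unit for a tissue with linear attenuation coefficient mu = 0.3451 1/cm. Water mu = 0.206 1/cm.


HU = ((mu_tissue - mu_water) / mu_water) * 1000
HU = ((0.3451 - 0.206) / 0.206) * 1000
HU = 675.2


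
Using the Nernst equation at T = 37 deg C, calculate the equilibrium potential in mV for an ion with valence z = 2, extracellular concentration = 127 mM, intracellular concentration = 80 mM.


E = (RT/(zF)) * ln(C_out/C_in)
T = 37 + 273.15 = 310.15 K
E = (8.314 * 310.15 / (2 * 96485)) * ln(127/80)
E = 6.176 mV


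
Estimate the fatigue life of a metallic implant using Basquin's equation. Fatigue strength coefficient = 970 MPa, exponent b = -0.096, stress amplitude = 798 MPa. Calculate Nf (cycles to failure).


sigma_a = sigma_f' * (2Nf)^b
2Nf = (sigma_a/sigma_f')^(1/b)
2Nf = (798/970)^(1/-0.096)
2Nf = 7.6385123
Nf = 3.819


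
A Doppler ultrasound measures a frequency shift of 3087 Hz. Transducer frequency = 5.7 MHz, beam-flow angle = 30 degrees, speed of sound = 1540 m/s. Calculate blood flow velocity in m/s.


v = fd * c / (2 * f0 * cos(theta))
v = 3087 * 1540 / (2 * 5.7000e+06 * cos(30))
v = 0.4815 m/s


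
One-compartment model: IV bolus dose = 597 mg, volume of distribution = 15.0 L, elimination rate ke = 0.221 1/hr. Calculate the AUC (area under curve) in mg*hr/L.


C0 = Dose/Vd = 597/15.0 = 39.8 mg/L
AUC = C0/ke = 39.8/0.221
AUC = 180.1 mg*hr/L


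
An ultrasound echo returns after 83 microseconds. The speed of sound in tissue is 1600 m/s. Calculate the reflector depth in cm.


depth = c * t / 2
t = 83 us = 8.3000e-05 s
depth = 1600 * 8.3000e-05 / 2
depth = 0.0664 m = 6.64 cm


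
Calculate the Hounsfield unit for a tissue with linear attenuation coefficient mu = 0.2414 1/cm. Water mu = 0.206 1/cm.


HU = ((mu_tissue - mu_water) / mu_water) * 1000
HU = ((0.2414 - 0.206) / 0.206) * 1000
HU = 171.8


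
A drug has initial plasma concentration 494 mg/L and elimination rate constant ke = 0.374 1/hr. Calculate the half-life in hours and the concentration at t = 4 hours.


t_half = ln(2) / ke = 0.693147 / 0.374 = 1.853 hr
C(t) = C0 * exp(-ke*t) = 494 * exp(-0.374*4)
C(4) = 110.7 mg/L


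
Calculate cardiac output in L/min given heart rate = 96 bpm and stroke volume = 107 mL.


CO = HR * SV
CO = 96 * 107 / 1000
CO = 10.27 L/min


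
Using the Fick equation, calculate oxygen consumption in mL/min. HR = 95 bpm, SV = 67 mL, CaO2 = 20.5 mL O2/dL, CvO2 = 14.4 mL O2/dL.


CO = HR*SV = 95*67/1000 = 6.365 L/min
a-v O2 diff = 20.5 - 14.4 = 6.1 mL/dL
VO2 = CO * (CaO2-CvO2) * 10 dL/L
VO2 = 6.365 * 6.1 * 10
VO2 = 388.3 mL/min


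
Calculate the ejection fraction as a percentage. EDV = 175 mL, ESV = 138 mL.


SV = EDV - ESV = 175 - 138 = 37 mL
EF = SV/EDV * 100 = 37/175 * 100
EF = 21.14%


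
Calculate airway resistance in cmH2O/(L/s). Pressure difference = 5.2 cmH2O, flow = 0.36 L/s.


R = dP / flow
R = 5.2 / 0.36
R = 14.44 cmH2O/(L/s)


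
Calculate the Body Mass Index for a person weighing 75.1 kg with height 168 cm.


BMI = weight / height^2
height = 168 cm = 1.68 m
BMI = 75.1 / 1.68^2
BMI = 26.61 kg/m^2


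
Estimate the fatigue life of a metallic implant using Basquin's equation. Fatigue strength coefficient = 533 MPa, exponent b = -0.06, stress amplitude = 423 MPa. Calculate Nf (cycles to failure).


sigma_a = sigma_f' * (2Nf)^b
2Nf = (sigma_a/sigma_f')^(1/b)
2Nf = (423/533)^(1/-0.06)
2Nf = 47.1101
Nf = 23.56


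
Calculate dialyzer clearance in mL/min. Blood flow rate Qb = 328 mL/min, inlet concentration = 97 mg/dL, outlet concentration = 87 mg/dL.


K = Qb * (Cb_in - Cb_out) / Cb_in
K = 328 * (97 - 87) / 97
K = 33.81 mL/min


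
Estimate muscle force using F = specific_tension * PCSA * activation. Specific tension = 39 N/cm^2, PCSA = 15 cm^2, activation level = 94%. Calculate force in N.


F = sigma * PCSA * activation
F = 39 * 15 * 0.94
F = 549.9 N


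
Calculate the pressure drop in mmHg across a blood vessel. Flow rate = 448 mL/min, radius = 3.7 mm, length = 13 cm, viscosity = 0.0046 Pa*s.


dP = 8*mu*L*Q / (pi*r^4)
Q = 448 mL/min = 7.46667e-06 m^3/s
dP = 60.6682 Pa = 60.6682 / 133.322 mmHg = 0.4551 mmHg


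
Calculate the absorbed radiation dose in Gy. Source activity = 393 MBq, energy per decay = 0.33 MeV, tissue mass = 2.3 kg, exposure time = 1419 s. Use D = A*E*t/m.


A = 393 MBq = 3.9300e+08 Bq
E = 0.33 MeV = 5.2866e-14 J
D = A*E*t/m = 3.9300e+08*5.2866e-14*1419/2.3
D = 0.01282 Gy


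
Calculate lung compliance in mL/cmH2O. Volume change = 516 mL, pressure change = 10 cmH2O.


C = dV / dP
C = 516 / 10
C = 51.6 mL/cmH2O


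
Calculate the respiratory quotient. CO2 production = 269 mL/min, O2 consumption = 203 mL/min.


RQ = VCO2 / VO2
RQ = 269 / 203
RQ = 1.325


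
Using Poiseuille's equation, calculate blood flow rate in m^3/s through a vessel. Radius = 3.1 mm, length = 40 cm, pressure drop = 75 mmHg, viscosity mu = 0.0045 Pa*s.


Q = pi*r^4*dP / (8*mu*L)
r = 0.0031 m, L = 0.4 m
dP = 75 mmHg = 9999.15 Pa
Q = 2.0146e-04 m^3/s


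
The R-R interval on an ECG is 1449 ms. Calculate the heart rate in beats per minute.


HR = 60 / RR_interval(s)
RR = 1449 ms = 1.449 s
HR = 60 / 1.449 = 41.41 bpm


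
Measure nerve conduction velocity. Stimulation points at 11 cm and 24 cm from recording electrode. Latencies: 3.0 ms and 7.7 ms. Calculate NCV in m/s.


Distance = (24 - 11) / 100 = 0.13 m
dt = (7.7 - 3.0) / 1000 = 0.0047 s
NCV = dist / dt = 27.66 m/s


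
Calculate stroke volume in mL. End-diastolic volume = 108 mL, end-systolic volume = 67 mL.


SV = EDV - ESV
SV = 108 - 67
SV = 41 mL


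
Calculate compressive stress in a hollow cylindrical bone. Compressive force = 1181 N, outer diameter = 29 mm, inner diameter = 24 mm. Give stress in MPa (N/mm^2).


A = pi*(r_o^2 - r_i^2)
r_o = 14.5 mm, r_i = 12 mm
A = 208.131 mm^2
sigma = F/A = 1181 / 208.131
sigma = 5.674 MPa


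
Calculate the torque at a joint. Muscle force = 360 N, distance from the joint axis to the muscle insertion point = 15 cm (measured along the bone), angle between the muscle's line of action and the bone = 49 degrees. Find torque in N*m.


Torque = F * d * sin(theta)   (moment arm = d*sin(theta))
d = 15 cm = 0.15 m
Torque = 360 * 0.15 * sin(49)
Torque = 40.75 N*m


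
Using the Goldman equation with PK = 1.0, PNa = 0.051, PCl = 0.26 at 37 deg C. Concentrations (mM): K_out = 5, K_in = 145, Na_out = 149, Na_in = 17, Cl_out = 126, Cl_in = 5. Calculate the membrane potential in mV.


Vm = (RT/F)*ln((PK*Ko + PNa*Nao + PCl*Cli)/(PK*Ki + PNa*Nai + PCl*Clo))
Numer = 13.899, Denom = 178.627
Vm = -68.24 mV


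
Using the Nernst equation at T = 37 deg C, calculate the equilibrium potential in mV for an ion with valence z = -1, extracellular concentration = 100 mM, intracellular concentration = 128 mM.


E = (RT/(zF)) * ln(C_out/C_in)
T = 37 + 273.15 = 310.15 K
E = (8.314 * 310.15 / (-1 * 96485)) * ln(100/128)
E = 6.597 mV


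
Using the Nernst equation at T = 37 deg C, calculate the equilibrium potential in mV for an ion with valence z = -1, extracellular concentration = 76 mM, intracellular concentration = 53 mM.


E = (RT/(zF)) * ln(C_out/C_in)
T = 37 + 273.15 = 310.15 K
E = (8.314 * 310.15 / (-1 * 96485)) * ln(76/53)
E = -9.633 mV


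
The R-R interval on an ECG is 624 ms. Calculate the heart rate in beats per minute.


HR = 60 / RR_interval(s)
RR = 624 ms = 0.624 s
HR = 60 / 0.624 = 96.15 bpm


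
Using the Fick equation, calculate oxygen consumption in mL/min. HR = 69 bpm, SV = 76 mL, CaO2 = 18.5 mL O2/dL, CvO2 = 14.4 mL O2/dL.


CO = HR*SV = 69*76/1000 = 5.244 L/min
a-v O2 diff = 18.5 - 14.4 = 4.1 mL/dL
VO2 = CO * (CaO2-CvO2) * 10 dL/L
VO2 = 5.244 * 4.1 * 10
VO2 = 215 mL/min


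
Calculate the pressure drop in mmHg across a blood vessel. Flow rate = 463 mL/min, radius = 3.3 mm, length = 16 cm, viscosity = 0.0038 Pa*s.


dP = 8*mu*L*Q / (pi*r^4)
Q = 463 mL/min = 7.71667e-06 m^3/s
dP = 100.744 Pa = 100.744 / 133.322 mmHg = 0.7556 mmHg


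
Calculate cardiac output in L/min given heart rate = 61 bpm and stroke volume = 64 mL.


CO = HR * SV
CO = 61 * 64 / 1000
CO = 3.904 L/min


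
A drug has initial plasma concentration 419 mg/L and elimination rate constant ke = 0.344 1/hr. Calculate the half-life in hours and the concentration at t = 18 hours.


t_half = ln(2) / ke = 0.693147 / 0.344 = 2.015 hr
C(t) = C0 * exp(-ke*t) = 419 * exp(-0.344*18)
C(18) = 0.8572 mg/L


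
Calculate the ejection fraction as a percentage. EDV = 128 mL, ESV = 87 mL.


SV = EDV - ESV = 128 - 87 = 41 mL
EF = SV/EDV * 100 = 41/128 * 100
EF = 32.03%


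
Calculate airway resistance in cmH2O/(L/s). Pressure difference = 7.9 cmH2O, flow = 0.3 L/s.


R = dP / flow
R = 7.9 / 0.3
R = 26.33 cmH2O/(L/s)


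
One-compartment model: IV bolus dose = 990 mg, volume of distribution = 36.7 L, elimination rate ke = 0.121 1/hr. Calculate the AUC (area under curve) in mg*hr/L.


C0 = Dose/Vd = 990/36.7 = 26.9755 mg/L
AUC = C0/ke = 26.9755/0.121
AUC = 222.9 mg*hr/L


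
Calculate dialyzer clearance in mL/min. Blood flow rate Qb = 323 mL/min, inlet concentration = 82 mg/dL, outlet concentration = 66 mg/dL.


K = Qb * (Cb_in - Cb_out) / Cb_in
K = 323 * (82 - 66) / 82
K = 63.02 mL/min


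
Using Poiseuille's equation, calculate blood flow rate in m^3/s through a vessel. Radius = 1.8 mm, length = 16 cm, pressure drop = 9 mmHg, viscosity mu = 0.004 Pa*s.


Q = pi*r^4*dP / (8*mu*L)
r = 0.0018 m, L = 0.16 m
dP = 9 mmHg = 1199.898 Pa
Q = 7.7288e-06 m^3/s


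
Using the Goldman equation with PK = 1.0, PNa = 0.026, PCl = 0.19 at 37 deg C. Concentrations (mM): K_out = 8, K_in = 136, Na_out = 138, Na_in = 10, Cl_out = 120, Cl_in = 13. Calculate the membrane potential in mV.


Vm = (RT/F)*ln((PK*Ko + PNa*Nao + PCl*Cli)/(PK*Ki + PNa*Nai + PCl*Clo))
Numer = 14.058, Denom = 159.06
Vm = -64.84 mV


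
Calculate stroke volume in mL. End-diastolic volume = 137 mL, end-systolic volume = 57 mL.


SV = EDV - ESV
SV = 137 - 57
SV = 80 mL


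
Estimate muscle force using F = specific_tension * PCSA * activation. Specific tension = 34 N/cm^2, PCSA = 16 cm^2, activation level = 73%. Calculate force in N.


F = sigma * PCSA * activation
F = 34 * 16 * 0.73
F = 397.1 N


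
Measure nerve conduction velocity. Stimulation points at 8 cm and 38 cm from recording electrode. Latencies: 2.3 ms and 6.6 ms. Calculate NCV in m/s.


Distance = (38 - 8) / 100 = 0.3 m
dt = (6.6 - 2.3) / 1000 = 0.0043 s
NCV = dist / dt = 69.77 m/s


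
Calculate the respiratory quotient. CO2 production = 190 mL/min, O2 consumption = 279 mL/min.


RQ = VCO2 / VO2
RQ = 190 / 279
RQ = 0.681


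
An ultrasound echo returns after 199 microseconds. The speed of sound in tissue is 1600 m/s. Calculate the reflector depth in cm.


depth = c * t / 2
t = 199 us = 1.9900e-04 s
depth = 1600 * 1.9900e-04 / 2
depth = 0.1592 m = 15.92 cm


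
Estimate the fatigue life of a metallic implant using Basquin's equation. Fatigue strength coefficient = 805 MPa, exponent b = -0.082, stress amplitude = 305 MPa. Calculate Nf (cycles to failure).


sigma_a = sigma_f' * (2Nf)^b
2Nf = (sigma_a/sigma_f')^(1/b)
2Nf = (305/805)^(1/-0.082)
2Nf = 138100.62
Nf = 6.905e+04


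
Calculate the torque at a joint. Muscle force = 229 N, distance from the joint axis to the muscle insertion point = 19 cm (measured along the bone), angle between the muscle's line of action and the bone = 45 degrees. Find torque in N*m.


Torque = F * d * sin(theta)   (moment arm = d*sin(theta))
d = 19 cm = 0.19 m
Torque = 229 * 0.19 * sin(45)
Torque = 30.77 N*m


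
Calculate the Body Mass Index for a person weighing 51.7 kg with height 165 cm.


BMI = weight / height^2
height = 165 cm = 1.65 m
BMI = 51.7 / 1.65^2
BMI = 18.99 kg/m^2


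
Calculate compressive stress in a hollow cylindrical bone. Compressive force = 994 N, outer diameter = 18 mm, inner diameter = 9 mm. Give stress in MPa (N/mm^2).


A = pi*(r_o^2 - r_i^2)
r_o = 9 mm, r_i = 4.5 mm
A = 190.852 mm^2
sigma = F/A = 994 / 190.852
sigma = 5.208 MPa


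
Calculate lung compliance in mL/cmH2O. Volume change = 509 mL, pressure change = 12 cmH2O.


C = dV / dP
C = 509 / 12
C = 42.42 mL/cmH2O


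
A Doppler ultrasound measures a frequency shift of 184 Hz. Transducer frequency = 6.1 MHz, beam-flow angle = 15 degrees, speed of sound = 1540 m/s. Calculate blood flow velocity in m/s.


v = fd * c / (2 * f0 * cos(theta))
v = 184 * 1540 / (2 * 6.1000e+06 * cos(15))
v = 0.02405 m/s


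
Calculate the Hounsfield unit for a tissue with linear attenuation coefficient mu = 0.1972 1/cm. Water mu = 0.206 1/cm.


HU = ((mu_tissue - mu_water) / mu_water) * 1000
HU = ((0.1972 - 0.206) / 0.206) * 1000
HU = -42.72


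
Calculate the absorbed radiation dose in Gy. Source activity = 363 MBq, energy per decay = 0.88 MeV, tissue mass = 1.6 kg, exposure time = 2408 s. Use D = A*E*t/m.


A = 363 MBq = 3.6300e+08 Bq
E = 0.88 MeV = 1.40976e-13 J
D = A*E*t/m = 3.6300e+08*1.40976e-13*2408/1.6
D = 0.07702 Gy


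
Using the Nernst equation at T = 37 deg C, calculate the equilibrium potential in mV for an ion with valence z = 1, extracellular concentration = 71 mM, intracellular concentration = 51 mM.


E = (RT/(zF)) * ln(C_out/C_in)
T = 37 + 273.15 = 310.15 K
E = (8.314 * 310.15 / (1 * 96485)) * ln(71/51)
E = 8.842 mV


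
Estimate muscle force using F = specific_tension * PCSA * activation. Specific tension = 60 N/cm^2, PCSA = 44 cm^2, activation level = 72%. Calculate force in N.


F = sigma * PCSA * activation
F = 60 * 44 * 0.72
F = 1901 N


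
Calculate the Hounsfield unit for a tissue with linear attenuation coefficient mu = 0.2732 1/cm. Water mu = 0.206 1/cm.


HU = ((mu_tissue - mu_water) / mu_water) * 1000
HU = ((0.2732 - 0.206) / 0.206) * 1000
HU = 326.2


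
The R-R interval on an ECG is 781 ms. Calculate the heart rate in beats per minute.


HR = 60 / RR_interval(s)
RR = 781 ms = 0.781 s
HR = 60 / 0.781 = 76.82 bpm


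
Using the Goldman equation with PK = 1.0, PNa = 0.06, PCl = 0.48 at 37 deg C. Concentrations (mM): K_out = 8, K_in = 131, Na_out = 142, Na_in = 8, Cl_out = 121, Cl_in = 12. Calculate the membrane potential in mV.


Vm = (RT/F)*ln((PK*Ko + PNa*Nao + PCl*Cli)/(PK*Ki + PNa*Nai + PCl*Clo))
Numer = 22.28, Denom = 189.56
Vm = -57.22 mV


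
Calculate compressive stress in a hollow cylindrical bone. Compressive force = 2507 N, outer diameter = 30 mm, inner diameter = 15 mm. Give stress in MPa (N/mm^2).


A = pi*(r_o^2 - r_i^2)
r_o = 15 mm, r_i = 7.5 mm
A = 530.144 mm^2
sigma = F/A = 2507 / 530.144
sigma = 4.729 MPa


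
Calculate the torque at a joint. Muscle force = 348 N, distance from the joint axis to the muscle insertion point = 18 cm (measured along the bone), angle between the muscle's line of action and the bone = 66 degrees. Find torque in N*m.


Torque = F * d * sin(theta)   (moment arm = d*sin(theta))
d = 18 cm = 0.18 m
Torque = 348 * 0.18 * sin(66)
Torque = 57.22 N*m


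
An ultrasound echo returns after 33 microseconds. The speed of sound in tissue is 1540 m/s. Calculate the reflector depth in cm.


depth = c * t / 2
t = 33 us = 3.3000e-05 s
depth = 1540 * 3.3000e-05 / 2
depth = 0.02541 m = 2.541 cm


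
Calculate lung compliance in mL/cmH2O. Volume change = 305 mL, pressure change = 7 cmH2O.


C = dV / dP
C = 305 / 7
C = 43.57 mL/cmH2O


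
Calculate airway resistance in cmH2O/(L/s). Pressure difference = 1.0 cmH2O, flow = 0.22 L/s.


R = dP / flow
R = 1.0 / 0.22
R = 4.545 cmH2O/(L/s)


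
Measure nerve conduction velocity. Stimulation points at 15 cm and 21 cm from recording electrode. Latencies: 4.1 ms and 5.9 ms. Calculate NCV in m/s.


Distance = (21 - 15) / 100 = 0.06 m
dt = (5.9 - 4.1) / 1000 = 0.0018 s
NCV = dist / dt = 33.33 m/s


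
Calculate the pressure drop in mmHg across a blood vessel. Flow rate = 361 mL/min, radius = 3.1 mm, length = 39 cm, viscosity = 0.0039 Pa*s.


dP = 8*mu*L*Q / (pi*r^4)
Q = 361 mL/min = 6.01667e-06 m^3/s
dP = 252.336 Pa = 252.336 / 133.322 mmHg = 1.893 mmHg


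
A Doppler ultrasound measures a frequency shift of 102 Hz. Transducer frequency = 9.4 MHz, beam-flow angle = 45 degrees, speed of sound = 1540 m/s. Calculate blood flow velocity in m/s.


v = fd * c / (2 * f0 * cos(theta))
v = 102 * 1540 / (2 * 9.4000e+06 * cos(45))
v = 0.01182 m/s


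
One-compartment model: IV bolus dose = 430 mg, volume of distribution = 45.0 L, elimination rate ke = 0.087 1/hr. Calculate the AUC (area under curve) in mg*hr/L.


C0 = Dose/Vd = 430/45.0 = 9.55556 mg/L
AUC = C0/ke = 9.55556/0.087
AUC = 109.8 mg*hr/L


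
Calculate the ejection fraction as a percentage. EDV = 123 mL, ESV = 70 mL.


SV = EDV - ESV = 123 - 70 = 53 mL
EF = SV/EDV * 100 = 53/123 * 100
EF = 43.09%


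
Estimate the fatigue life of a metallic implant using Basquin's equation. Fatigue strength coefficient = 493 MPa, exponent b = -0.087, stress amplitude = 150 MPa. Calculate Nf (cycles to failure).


sigma_a = sigma_f' * (2Nf)^b
2Nf = (sigma_a/sigma_f')^(1/b)
2Nf = (150/493)^(1/-0.087)
2Nf = 870402.71
Nf = 4.352e+05


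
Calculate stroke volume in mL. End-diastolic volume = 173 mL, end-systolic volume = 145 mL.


SV = EDV - ESV
SV = 173 - 145
SV = 28 mL


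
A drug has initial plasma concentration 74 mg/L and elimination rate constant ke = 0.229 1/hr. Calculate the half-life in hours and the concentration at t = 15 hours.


t_half = ln(2) / ke = 0.693147 / 0.229 = 3.027 hr
C(t) = C0 * exp(-ke*t) = 74 * exp(-0.229*15)
C(15) = 2.385 mg/L


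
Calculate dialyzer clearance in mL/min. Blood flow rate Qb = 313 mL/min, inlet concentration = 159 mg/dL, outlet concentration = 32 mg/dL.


K = Qb * (Cb_in - Cb_out) / Cb_in
K = 313 * (159 - 32) / 159
K = 250 mL/min


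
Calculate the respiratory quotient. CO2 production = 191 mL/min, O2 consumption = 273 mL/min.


RQ = VCO2 / VO2
RQ = 191 / 273
RQ = 0.6996


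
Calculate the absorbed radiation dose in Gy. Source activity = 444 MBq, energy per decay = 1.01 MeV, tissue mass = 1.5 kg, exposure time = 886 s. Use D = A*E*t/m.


A = 444 MBq = 4.4400e+08 Bq
E = 1.01 MeV = 1.61802e-13 J
D = A*E*t/m = 4.4400e+08*1.61802e-13*886/1.5
D = 0.04243 Gy


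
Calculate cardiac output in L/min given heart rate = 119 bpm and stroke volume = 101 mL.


CO = HR * SV
CO = 119 * 101 / 1000
CO = 12.02 L/min


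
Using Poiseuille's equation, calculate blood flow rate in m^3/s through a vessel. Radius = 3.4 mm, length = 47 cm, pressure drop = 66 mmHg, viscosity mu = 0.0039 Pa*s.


Q = pi*r^4*dP / (8*mu*L)
r = 0.0034 m, L = 0.47 m
dP = 66 mmHg = 8799.252 Pa
Q = 2.5192e-04 m^3/s


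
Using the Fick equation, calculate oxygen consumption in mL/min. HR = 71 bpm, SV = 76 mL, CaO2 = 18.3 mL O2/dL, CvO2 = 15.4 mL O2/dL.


CO = HR*SV = 71*76/1000 = 5.396 L/min
a-v O2 diff = 18.3 - 15.4 = 2.9 mL/dL
VO2 = CO * (CaO2-CvO2) * 10 dL/L
VO2 = 5.396 * 2.9 * 10
VO2 = 156.5 mL/min


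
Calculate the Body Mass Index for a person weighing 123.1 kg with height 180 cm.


BMI = weight / height^2
height = 180 cm = 1.8 m
BMI = 123.1 / 1.8^2
BMI = 37.99 kg/m^2


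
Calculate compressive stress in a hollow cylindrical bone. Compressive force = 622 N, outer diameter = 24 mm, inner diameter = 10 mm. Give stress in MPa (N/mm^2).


A = pi*(r_o^2 - r_i^2)
r_o = 12 mm, r_i = 5 mm
A = 373.85 mm^2
sigma = F/A = 622 / 373.85
sigma = 1.664 MPa


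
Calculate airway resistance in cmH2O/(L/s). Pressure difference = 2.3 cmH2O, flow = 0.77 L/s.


R = dP / flow
R = 2.3 / 0.77
R = 2.987 cmH2O/(L/s)


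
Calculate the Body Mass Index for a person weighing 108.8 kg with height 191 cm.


BMI = weight / height^2
height = 191 cm = 1.91 m
BMI = 108.8 / 1.91^2
BMI = 29.82 kg/m^2


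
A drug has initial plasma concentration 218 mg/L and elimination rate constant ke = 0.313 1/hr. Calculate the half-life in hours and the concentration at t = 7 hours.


t_half = ln(2) / ke = 0.693147 / 0.313 = 2.215 hr
C(t) = C0 * exp(-ke*t) = 218 * exp(-0.313*7)
C(7) = 24.37 mg/L


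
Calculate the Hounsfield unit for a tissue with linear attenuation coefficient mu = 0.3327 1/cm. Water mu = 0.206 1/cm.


HU = ((mu_tissue - mu_water) / mu_water) * 1000
HU = ((0.3327 - 0.206) / 0.206) * 1000
HU = 615


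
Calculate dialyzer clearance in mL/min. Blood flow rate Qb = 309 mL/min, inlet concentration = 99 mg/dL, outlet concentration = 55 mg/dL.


K = Qb * (Cb_in - Cb_out) / Cb_in
K = 309 * (99 - 55) / 99
K = 137.3 mL/min


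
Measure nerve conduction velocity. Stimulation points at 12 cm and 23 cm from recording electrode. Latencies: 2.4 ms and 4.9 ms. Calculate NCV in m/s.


Distance = (23 - 12) / 100 = 0.11 m
dt = (4.9 - 2.4) / 1000 = 0.0025 s
NCV = dist / dt = 44 m/s


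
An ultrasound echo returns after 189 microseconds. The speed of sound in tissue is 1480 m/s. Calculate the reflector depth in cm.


depth = c * t / 2
t = 189 us = 1.8900e-04 s
depth = 1480 * 1.8900e-04 / 2
depth = 0.13986 m = 13.986 cm


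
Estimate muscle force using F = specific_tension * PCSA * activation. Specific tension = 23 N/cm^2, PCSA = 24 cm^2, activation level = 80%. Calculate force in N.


F = sigma * PCSA * activation
F = 23 * 24 * 0.8
F = 441.6 N


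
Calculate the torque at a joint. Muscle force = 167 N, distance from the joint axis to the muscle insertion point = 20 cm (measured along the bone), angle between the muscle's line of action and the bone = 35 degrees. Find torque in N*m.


Torque = F * d * sin(theta)   (moment arm = d*sin(theta))
d = 20 cm = 0.2 m
Torque = 167 * 0.2 * sin(35)
Torque = 19.16 N*m


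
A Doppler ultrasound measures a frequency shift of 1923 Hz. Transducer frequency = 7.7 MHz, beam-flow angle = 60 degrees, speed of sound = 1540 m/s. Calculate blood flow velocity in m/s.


v = fd * c / (2 * f0 * cos(theta))
v = 1923 * 1540 / (2 * 7.7000e+06 * cos(60))
v = 0.3846 m/s


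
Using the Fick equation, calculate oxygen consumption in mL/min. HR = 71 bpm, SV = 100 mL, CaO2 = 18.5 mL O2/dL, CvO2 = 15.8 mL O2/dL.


CO = HR*SV = 71*100/1000 = 7.1 L/min
a-v O2 diff = 18.5 - 15.8 = 2.7 mL/dL
VO2 = CO * (CaO2-CvO2) * 10 dL/L
VO2 = 7.1 * 2.7 * 10
VO2 = 191.7 mL/min


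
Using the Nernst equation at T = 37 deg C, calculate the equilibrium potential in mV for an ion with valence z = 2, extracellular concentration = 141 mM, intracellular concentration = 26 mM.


E = (RT/(zF)) * ln(C_out/C_in)
T = 37 + 273.15 = 310.15 K
E = (8.314 * 310.15 / (2 * 96485)) * ln(141/26)
E = 22.59 mV
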